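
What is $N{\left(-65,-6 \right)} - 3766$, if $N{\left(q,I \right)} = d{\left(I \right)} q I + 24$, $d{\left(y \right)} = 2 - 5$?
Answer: $-4912$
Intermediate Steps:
$d{\left(y \right)} = -3$
$N{\left(q,I \right)} = 24 - 3 I q$ ($N{\left(q,I \right)} = - 3 q I + 24 = - 3 I q + 24 = 24 - 3 I q$)
$N{\left(-65,-6 \right)} - 3766 = \left(24 - \left(-18\right) \left(-65\right)\right) - 3766 = \left(24 - 1170\right) - 3766 = -1146 - 3766 = -4912$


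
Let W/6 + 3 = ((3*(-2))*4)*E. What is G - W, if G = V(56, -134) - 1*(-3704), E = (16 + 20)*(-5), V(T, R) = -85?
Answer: -22283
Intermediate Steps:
E = -180 (E = 36*(-5) = -180)
W = 25902 (W = -18 + 6*(((3*(-2))*4)*(-180)) = -18 + 6*(-6*4*(-180)) = -18 + 6*(-24*(-180)) = -18 + 6*4320 = -18 + 25920 = 25902)
G = 3619 (G = -85 - 1*(-3704) = -85 + 3704 = 3619)
G - W = 3619 - 1*25902 = 3619 - 25902 = -22283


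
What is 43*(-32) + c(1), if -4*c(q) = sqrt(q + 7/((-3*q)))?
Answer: -1376 - I*sqrt(3)/6 ≈ -1376.0 - 0.28868*I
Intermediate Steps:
c(q) = -sqrt(q - 7/(3*q))/4 (c(q) = -sqrt(q + 7/((-3*q)))/4 = -sqrt(q + 7*(-1/(3*q)))/4 = -sqrt(q - 7/(3*q))/4)
43*(-32) + c(1) = 43*(-32) - sqrt(-21/1 + 9*1)/12 = -1376 - sqrt(-21*1 + 9)/12 = -1376 - sqrt(-21 + 9)/12 = -1376 - I*sqrt(3)/6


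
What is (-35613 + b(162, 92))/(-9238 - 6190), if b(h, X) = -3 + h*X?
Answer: 5178/3857 ≈ 1.3425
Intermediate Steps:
b(h, X) = -3 + X*h
(-35613 + b(162, 92))/(-9238 - 6190) = (-35613 + (-3 + 92*162))/(-9238 - 6190) = (-35613 + (-3 + 14904))/(-15428) = (-35613 + 14901)*(-1/15428) = -20712*(-1/15428) = 5178/3857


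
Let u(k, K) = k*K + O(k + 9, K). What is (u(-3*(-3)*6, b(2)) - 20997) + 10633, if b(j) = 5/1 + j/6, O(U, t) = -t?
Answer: -30244/3 ≈ -10081.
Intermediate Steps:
b(j) = 5 + j/6 (b(j) = 5*1 + j*(1/6) = 5 + j/6)
u(k, K) = -K + K*k (u(k, K) = k*K - K = K*k - K = -K + K*k)
(u(-3*(-3)*6, b(2)) - 20997) + 10633 = ((5 + (1/6)*2)*(-1 - 3*(-3)*6) - 20997) + 10633 = ((5 + 1/3)*(-1 + 9*6) - 20997) + 10633 = (16*(-1 + 54)/3 - 20997) + 10633 = ((16/3)*53 - 20997) + 10633 = (848/3 - 20997) + 10633 = -62143/3 + 10633 = -30244/3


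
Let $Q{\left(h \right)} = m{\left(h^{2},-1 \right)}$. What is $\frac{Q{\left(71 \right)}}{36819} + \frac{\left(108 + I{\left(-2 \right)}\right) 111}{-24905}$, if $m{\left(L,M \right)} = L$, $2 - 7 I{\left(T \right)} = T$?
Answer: $- \frac{445445621}{1283768073} \approx -0.34698$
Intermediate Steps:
$I{\left(T \right)} = \frac{2}{7} - \frac{T}{7}$
$Q{\left(h \right)} = h^{2}$
$\frac{Q{\left(71 \right)}}{36819} + \frac{\left(108 + I{\left(-2 \right)}\right) 111}{-24905} = \frac{71^{2}}{36819} + \frac{\left(108 + \left(\frac{2}{7} - - \frac{2}{7}\right)\right) 111}{-24905} = 5041 \cdot \frac{1}{36819} + \left(108 + \left(\frac{2}{7} + \frac{2}{7}\right)\right) 111 \left(- \frac{1}{24905}\right) = \frac{5041}{36819} + \left(108 + \frac{4}{7}\right) 111 \left(- \frac{1}{24905}\right) = \frac{5041}{36819} + \frac{760}{7} \cdot 111 \left(- \frac{1}{24905}\right) = \frac{5041}{36819} + \frac{84360}{7} \left(- \frac{1}{24905}\right) = \frac{5041}{36819} - \frac{16872}{34867} = - \frac{445445621}{1283768073}$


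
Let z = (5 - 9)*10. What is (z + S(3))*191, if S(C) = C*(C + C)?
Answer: -4202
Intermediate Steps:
S(C) = 2*C**2 (S(C) = C*(2*C) = 2*C**2)
z = -40 (z = -4*10 = -40)
(z + S(3))*191 = (-40 + 2*3**2)*191 = (-40 + 2*9)*191 = (-40 + 18)*191 = -22*191 = -4202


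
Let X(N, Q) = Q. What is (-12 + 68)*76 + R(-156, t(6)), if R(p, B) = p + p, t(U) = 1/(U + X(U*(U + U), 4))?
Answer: 3944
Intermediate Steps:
t(U) = 1/(4 + U) (t(U) = 1/(U + 4) = 1/(4 + U))
R(p, B) = 2*p
(-12 + 68)*76 + R(-156, t(6)) = (-12 + 68)*76 + 2*(-156) = 56*76 - 312 = 4256 - 312 = 3944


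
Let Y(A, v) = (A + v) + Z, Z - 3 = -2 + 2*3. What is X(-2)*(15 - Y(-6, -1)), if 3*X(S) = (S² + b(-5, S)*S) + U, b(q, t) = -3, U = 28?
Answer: 190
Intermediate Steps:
Z = 7 (Z = 3 + (-2 + 2*3) = 3 + (-2 + 6) = 3 + 4 = 7)
Y(A, v) = 7 + A + v (Y(A, v) = (A + v) + 7 = 7 + A + v)
X(S) = 28/3 - S + S²/3 (X(S) = ((S² - 3*S) + 28)/3 = (28 + S² - 3*S)/3 = 28/3 - S + S²/3)
X(-2)*(15 - Y(-6, -1)) = (28/3 - 1*(-2) + (⅓)*(-2)²)*(15 - (7 - 6 - 1)) = (28/3 + 2 + (⅓)*4)*(15 - 1*0) = (28/3 + 2 + 4/3)*(15 + 0) = (38/3)*15 = 190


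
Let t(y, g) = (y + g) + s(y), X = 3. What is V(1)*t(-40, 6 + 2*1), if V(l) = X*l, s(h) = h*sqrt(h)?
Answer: -96 - 240*I*sqrt(10) ≈ -96.0 - 758.95*I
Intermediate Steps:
s(h) = h**(3/2)
V(l) = 3*l
t(y, g) = g + y + y**(3/2) (t(y, g) = (y + g) + y**(3/2) = (g + y) + y**(3/2) = g + y + y**(3/2))
V(1)*t(-40, 6 + 2*1) = (3*1)*((6 + 2*1) - 40 + (-40)**(3/2)) = 3*((6 + 2) - 40 - 80*I*sqrt(10)) = 3*(8 - 40 - 80*I*sqrt(10)) = 3*(-32 - 80*I*sqrt(10)) = -96 - 240*I*sqrt(10)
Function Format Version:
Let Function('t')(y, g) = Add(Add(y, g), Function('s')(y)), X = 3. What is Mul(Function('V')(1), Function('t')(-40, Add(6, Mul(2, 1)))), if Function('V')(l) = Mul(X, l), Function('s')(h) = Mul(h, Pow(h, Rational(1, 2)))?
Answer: Add(-96, Mul(-240, I, Pow(10, Rational(1, 2)))) ≈ Add(-96.000, Mul(-758.95, I))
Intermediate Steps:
Function('s')(h) = Pow(h, Rational(3, 2))
Function('V')(l) = Mul(3, l)
Function('t')(y, g) = Add(g, y, Pow(y, Rational(3, 2))) (Function('t')(y, g) = Add(Add(y, g), Pow(y, Rational(3, 2))) = Add(Add(g, y), Pow(y, Rational(3, 2))) = Add(g, y, Pow(y, Rational(3, 2))))
Mul(Function('V')(1), Function('t')(-40, Add(6, Mul(2, 1)))) = Mul(Mul(3, 1), Add(Add(6, Mul(2, 1)), -40, Pow(-40, Rational(3, 2)))) = Mul(3, Add(Add(6, 2), -40, Mul(-80, I, Pow(10, Rational(1, 2))))) = Mul(3, Add(8, -40, Mul(-80, I, Pow(10, Rational(1, 2))))) = Mul(3, Add(-32, Mul(-80, I, Pow(10, Rational(1, 2))))) = Add(-96, Mul(-240, I, Pow(10, Rational(1, 2))))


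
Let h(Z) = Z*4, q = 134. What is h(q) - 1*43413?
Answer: -42877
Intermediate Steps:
h(Z) = 4*Z
h(q) - 1*43413 = 4*134 - 1*43413 = 536 - 43413 = -42877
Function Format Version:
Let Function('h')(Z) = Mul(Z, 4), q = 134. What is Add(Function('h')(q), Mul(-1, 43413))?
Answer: -42877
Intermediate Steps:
Function('h')(Z) = Mul(4, Z)
Add(Function('h')(q), Mul(-1, 43413)) = Add(Mul(4, 134), Mul(-1, 43413)) = Add(536, -43413) = -42877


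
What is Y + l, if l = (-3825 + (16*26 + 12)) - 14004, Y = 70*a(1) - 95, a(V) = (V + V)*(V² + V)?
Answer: -17216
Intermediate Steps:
a(V) = 2*V*(V + V²) (a(V) = (2*V)*(V + V²) = 2*V*(V + V²))
Y = 185 (Y = 70*(2*1²*(1 + 1)) - 95 = 70*(2*1*2) - 95 = 70*4 - 95 = 280 - 95 = 185)
l = -17401 (l = (-3825 + (416 + 12)) - 14004 = (-3825 + 428) - 14004 = -3397 - 14004 = -17401)
Y + l = 185 - 17401 = -17216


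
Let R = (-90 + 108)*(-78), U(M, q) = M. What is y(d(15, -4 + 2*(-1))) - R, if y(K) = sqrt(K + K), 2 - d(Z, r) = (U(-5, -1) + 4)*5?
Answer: 1404 + sqrt(14) ≈ 1407.7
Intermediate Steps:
d(Z, r) = 7 (d(Z, r) = 2 - (-5 + 4)*5 = 2 - (-1)*5 = 2 - 1*(-5) = 2 + 5 = 7)
y(K) = sqrt(2)*sqrt(K) (y(K) = sqrt(2*K) = sqrt(2)*sqrt(K))
R = -1404 (R = 18*(-78) = -1404)
y(d(15, -4 + 2*(-1))) - R = sqrt(2)*sqrt(7) - 1*(-1404) = sqrt(14) + 1404 = 1404 + sqrt(14)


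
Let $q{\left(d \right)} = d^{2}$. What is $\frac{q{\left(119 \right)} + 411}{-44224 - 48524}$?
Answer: $- \frac{3643}{23187} \approx -0.15711$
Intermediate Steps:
$\frac{q{\left(119 \right)} + 411}{-44224 - 48524} = \frac{119^{2} + 411}{-44224 - 48524} = \frac{14161 + 411}{-92748} = 14572 \left(- \frac{1}{92748}\right) = - \frac{3643}{23187}$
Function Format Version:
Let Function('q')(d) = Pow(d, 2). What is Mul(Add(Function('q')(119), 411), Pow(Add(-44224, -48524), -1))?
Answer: Rational(-3643, 23187) ≈ -0.15711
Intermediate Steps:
Mul(Add(Function('q')(119), 411), Pow(Add(-44224, -48524), -1)) = Mul(Add(Pow(119, 2), 411), Pow(Add(-44224, -48524), -1)) = Mul(Add(14161, 411), Pow(-92748, -1)) = Mul(14572, Rational(-1, 92748)) = Rational(-3643, 23187)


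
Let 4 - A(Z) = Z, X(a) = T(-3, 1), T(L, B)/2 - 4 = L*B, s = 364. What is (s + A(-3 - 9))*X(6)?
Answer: 760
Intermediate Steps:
T(L, B) = 8 + 2*B*L (T(L, B) = 8 + 2*(L*B) = 8 + 2*(B*L) = 8 + 2*B*L)
X(a) = 2 (X(a) = 8 + 2*1*(-3) = 8 - 6 = 2)
A(Z) = 4 - Z
(s + A(-3 - 9))*X(6) = (364 + (4 - (-3 - 9)))*2 = (364 + (4 - 1*(-12)))*2 = (364 + (4 + 12))*2 = (364 + 16)*2 = 380*2 = 760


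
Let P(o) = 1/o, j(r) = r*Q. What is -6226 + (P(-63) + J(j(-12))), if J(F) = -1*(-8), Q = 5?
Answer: -391735/63 ≈ -6218.0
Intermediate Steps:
j(r) = 5*r (j(r) = r*5 = 5*r)
J(F) = 8
-6226 + (P(-63) + J(j(-12))) = -6226 + (1/(-63) + 8) = -6226 + (-1/63 + 8) = -6226 + 503/63 = -391735/63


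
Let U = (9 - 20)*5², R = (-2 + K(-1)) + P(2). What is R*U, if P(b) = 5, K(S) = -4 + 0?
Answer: 275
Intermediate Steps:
K(S) = -4
R = -1 (R = (-2 - 4) + 5 = -6 + 5 = -1)
U = -275 (U = -11*25 = -275)
R*U = -1*(-275) = 275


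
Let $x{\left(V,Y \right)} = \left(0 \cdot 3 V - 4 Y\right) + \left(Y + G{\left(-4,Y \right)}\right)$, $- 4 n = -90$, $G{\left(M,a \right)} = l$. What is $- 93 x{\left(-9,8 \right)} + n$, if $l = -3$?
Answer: $\frac{5067}{2} \approx 2533.5$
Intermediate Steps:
$G{\left(M,a \right)} = -3$
$n = \frac{45}{2}$ ($n = \left(- \frac{1}{4}\right) \left(-90\right) = \frac{45}{2} \approx 22.5$)
$x{\left(V,Y \right)} = -3 - 3 Y$ ($x{\left(V,Y \right)} = \left(0 \cdot 3 V - 4 Y\right) + \left(Y - 3\right) = \left(0 V - 4 Y\right) + \left(-3 + Y\right) = \left(0 - 4 Y\right) + \left(-3 + Y\right) = - 4 Y + \left(-3 + Y\right) = -3 - 3 Y$)
$- 93 x{\left(-9,8 \right)} + n = - 93 \left(-3 - 24\right) + \frac{45}{2} = \left(-93\right) \left(-27\right) + \frac{45}{2} = 2511 + \frac{45}{2} = \frac{5067}{2}$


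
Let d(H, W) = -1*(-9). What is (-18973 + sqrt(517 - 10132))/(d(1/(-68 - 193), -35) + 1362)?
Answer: -18973/1371 + I*sqrt(9615)/1371 ≈ -13.839 + 0.071522*I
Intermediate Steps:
d(H, W) = 9
(-18973 + sqrt(517 - 10132))/(d(1/(-68 - 193), -35) + 1362) = (-18973 + sqrt(517 - 10132))/(9 + 1362) = (-18973 + sqrt(-9615))/1371 = (-18973 + I*sqrt(9615))*(1/1371) = -18973/1371 + I*sqrt(9615)/1371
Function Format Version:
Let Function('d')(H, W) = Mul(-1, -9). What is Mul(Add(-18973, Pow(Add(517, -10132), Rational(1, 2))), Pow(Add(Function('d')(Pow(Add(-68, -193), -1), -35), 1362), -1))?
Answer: Add(Rational(-18973, 1371), Mul(Rational(1, 1371), I, Pow(9615, Rational(1, 2)))) ≈ Add(-13.839, Mul(0.071522, I))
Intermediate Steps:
Function('d')(H, W) = 9
Mul(Add(-18973, Pow(Add(517, -10132), Rational(1, 2))), Pow(Add(Function('d')(Pow(Add(-68, -193), -1), -35), 1362), -1)) = Mul(Add(-18973, Pow(Add(517, -10132), Rational(1, 2))), Pow(Add(9, 1362), -1)) = Mul(Add(-18973, Pow(-9615, Rational(1, 2))), Pow(1371, -1)) = Mul(Add(-18973, Mul(I, Pow(9615, Rational(1, 2)))), Rational(1, 1371)) = Add(Rational(-18973, 1371), Mul(Rational(1, 1371), I, Pow(9615, Rational(1, 2))))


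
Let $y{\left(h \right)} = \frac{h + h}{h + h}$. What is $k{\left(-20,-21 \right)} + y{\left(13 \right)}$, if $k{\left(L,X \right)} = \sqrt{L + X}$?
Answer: $1 + i \sqrt{41} \approx 1.0 + 6.4031 i$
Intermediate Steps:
$y{\left(h \right)} = 1$ ($y{\left(h \right)} = \frac{2 h}{2 h} = 2 h \frac{1}{2 h} = 1$)
$k{\left(-20,-21 \right)} + y{\left(13 \right)} = \sqrt{-20 - 21} + 1 = \sqrt{-41} + 1 = i \sqrt{41} + 1 = 1 + i \sqrt{41}$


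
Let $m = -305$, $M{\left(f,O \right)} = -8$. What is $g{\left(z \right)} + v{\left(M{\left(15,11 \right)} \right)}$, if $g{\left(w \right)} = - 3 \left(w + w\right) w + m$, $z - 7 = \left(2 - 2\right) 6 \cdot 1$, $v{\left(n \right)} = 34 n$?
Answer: $-871$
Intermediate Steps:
$z = 7$ ($z = 7 + \left(2 - 2\right) 6 \cdot 1 = 7 + 0 \cdot 6 \cdot 1 = 7 + 0 \cdot 1 = 7 + 0 = 7$)
$g{\left(w \right)} = -305 - 6 w^{2}$ ($g{\left(w \right)} = - 3 \left(w + w\right) w - 305 = - 3 \cdot 2 w w - 305 = - 6 w w - 305 = - 6 w^{2} - 305 = -305 - 6 w^{2}$)
$g{\left(z \right)} + v{\left(M{\left(15,11 \right)} \right)} = \left(-305 - 6 \cdot 7^{2}\right) + 34 \left(-8\right) = \left(-305 - 294\right) - 272 = -599 - 272 = -871$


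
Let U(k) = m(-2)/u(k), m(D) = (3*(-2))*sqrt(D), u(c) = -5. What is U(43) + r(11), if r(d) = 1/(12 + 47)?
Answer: 1/59 + 6*I*sqrt(2)/5 ≈ 0.016949 + 1.6971*I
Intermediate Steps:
r(d) = 1/59
m(D) = -6*sqrt(D)
U(k) = 6*I*sqrt(2)/5 (U(k) = -6*I*sqrt(2)/(-5) = -6*I*sqrt(2)*(-1/5) = 6*I*sqrt(2)/5)
U(43) + r(11) = 6*I*sqrt(2)/5 + 1/59 = 1/59 + 6*I*sqrt(2)/5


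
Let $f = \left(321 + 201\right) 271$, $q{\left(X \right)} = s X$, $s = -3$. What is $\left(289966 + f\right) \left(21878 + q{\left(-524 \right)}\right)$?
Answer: $10116986600$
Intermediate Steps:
$q{\left(X \right)} = - 3 X$
$f = 141462$ ($f = 522 \cdot 271 = 141462$)
$\left(289966 + f\right) \left(21878 + q{\left(-524 \right)}\right) = \left(289966 + 141462\right) \left(21878 - -1572\right) = 431428 \left(21878 + 1572\right) = 431428 \cdot 23450 = 10116986600$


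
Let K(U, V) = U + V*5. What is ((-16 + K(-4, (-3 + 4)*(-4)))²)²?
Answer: 2560000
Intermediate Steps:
K(U, V) = U + 5*V
((-16 + K(-4, (-3 + 4)*(-4)))²)² = ((-16 + (-4 + 5*((-3 + 4)*(-4))))²)² = ((-16 + (-4 + 5*(1*(-4))))²)² = ((-16 + (-4 + 5*(-4)))²)² = ((-16 + (-4 - 20))²)² = ((-16 - 24)²)² = ((-40)²)² = 1600² = 2560000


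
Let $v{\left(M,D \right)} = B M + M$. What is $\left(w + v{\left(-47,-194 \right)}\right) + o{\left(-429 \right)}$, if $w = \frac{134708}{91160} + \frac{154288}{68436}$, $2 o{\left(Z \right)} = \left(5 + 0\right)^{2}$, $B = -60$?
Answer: $\frac{543780494539}{194957055} \approx 2789.2$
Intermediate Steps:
$v{\left(M,D \right)} = - 59 M$ ($v{\left(M,D \right)} = - 60 M + M = - 59 M$)
$o{\left(Z \right)} = \frac{25}{2}$ ($o{\left(Z \right)} = \frac{\left(5 + 0\right)^{2}}{2} = \frac{5^{2}}{2} = \frac{1}{2} \cdot 25 = \frac{25}{2}$)
$w = \frac{1455235673}{389914110}$ ($w = 134708 \cdot \frac{1}{91160} + 154288 \cdot \frac{1}{68436} = \frac{33677}{22790} + \frac{38572}{17109} = \frac{1455235673}{389914110} \approx 3.7322$)
$\left(w + v{\left(-47,-194 \right)}\right) + o{\left(-429 \right)} = \left(\frac{1455235673}{389914110} - -2773\right) + \frac{25}{2} = \left(\frac{1455235673}{389914110} + 2773\right) + \frac{25}{2} = \frac{1082687062703}{389914110} + \frac{25}{2} = \frac{543780494539}{194957055}$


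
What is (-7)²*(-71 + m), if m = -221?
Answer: -14308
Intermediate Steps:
(-7)²*(-71 + m) = (-7)²*(-71 - 221) = 49*(-292) = -14308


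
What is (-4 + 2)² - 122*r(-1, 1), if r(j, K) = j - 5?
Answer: 736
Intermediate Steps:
r(j, K) = -5 + j
(-4 + 2)² - 122*r(-1, 1) = (-4 + 2)² - 122*(-5 - 1) = (-2)² - 122*(-6) = 4 + 732 = 736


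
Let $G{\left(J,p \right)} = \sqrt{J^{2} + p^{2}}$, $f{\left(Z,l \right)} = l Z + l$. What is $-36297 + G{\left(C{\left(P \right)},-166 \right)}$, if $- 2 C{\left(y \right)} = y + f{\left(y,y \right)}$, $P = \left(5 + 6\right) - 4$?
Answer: $-36297 + \frac{\sqrt{114193}}{2} \approx -36128.0$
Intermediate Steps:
$P = 7$ ($P = 11 - 4 = 7$)
$f{\left(Z,l \right)} = l + Z l$ ($f{\left(Z,l \right)} = Z l + l = l + Z l$)
$C{\left(y \right)} = - \frac{y}{2} - \frac{y \left(1 + y\right)}{2}$ ($C{\left(y \right)} = - \frac{y + y \left(1 + y\right)}{2} = - \frac{y}{2} - \frac{y \left(1 + y\right)}{2}$)
$-36297 + G{\left(C{\left(P \right)},-166 \right)} = -36297 + \sqrt{\left(\frac{1}{2} \cdot 7 \left(-2 - 7\right)\right)^{2} + \left(-166\right)^{2}} = -36297 + \sqrt{\left(\frac{1}{2} \cdot 7 \left(-2 - 7\right)\right)^{2} + 27556} = -36297 + \sqrt{\left(\frac{1}{2} \cdot 7 \left(-9\right)\right)^{2} + 27556} = -36297 + \sqrt{\left(- \frac{63}{2}\right)^{2} + 27556} = -36297 + \sqrt{\frac{3969}{4} + 27556} = -36297 + \sqrt{\frac{114193}{4}} = -36297 + \frac{\sqrt{114193}}{2}$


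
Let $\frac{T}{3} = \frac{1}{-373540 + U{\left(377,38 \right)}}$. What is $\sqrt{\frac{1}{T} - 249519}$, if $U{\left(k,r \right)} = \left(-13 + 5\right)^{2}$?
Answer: $11 i \sqrt{3091} \approx 611.56 i$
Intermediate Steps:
$U{\left(k,r \right)} = 64$ ($U{\left(k,r \right)} = \left(-8\right)^{2} = 64$)
$T = - \frac{1}{124492}$ ($T = \frac{3}{-373540 + 64} = \frac{3}{-373476} = 3 \left(- \frac{1}{373476}\right) = - \frac{1}{124492} \approx -8.0326 \cdot 10^{-6}$)
$\sqrt{\frac{1}{T} - 249519} = \sqrt{\frac{1}{- \frac{1}{124492}} - 249519} = \sqrt{-124492 - 249519} = \sqrt{-374011} = 11 i \sqrt{3091}$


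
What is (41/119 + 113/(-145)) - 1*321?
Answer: -5546357/17255 ≈ -321.43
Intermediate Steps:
(41/119 + 113/(-145)) - 1*321 = (41*(1/119) + 113*(-1/145)) - 321 = (41/119 - 113/145) - 321 = -7502/17255 - 321 = -5546357/17255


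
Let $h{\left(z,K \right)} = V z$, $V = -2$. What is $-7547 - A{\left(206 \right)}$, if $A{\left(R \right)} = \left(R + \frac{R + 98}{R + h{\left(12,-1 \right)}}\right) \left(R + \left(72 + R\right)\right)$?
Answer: $- \frac{9833409}{91} \approx -1.0806 \cdot 10^{5}$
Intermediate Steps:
$h{\left(z,K \right)} = - 2 z$
$A{\left(R \right)} = \left(72 + 2 R\right) \left(R + \frac{98 + R}{-24 + R}\right)$ ($A{\left(R \right)} = \left(R + \frac{R + 98}{R - 24}\right) \left(R + \left(72 + R\right)\right) = \left(R + \frac{98 + R}{R - 24}\right) \left(72 + 2 R\right) = \left(R + \frac{98 + R}{-24 + R}\right) \left(72 + 2 R\right) = \left(72 + 2 R\right) \left(R + \frac{98 + R}{-24 + R}\right)$)
$-7547 - A{\left(206 \right)} = -7547 - \frac{2 \left(3528 + 206^{3} - 150380 + 13 \cdot 206^{2}\right)}{-24 + 206} = -7547 - \frac{2 \left(3528 + 8741816 - 150380 + 13 \cdot 42436\right)}{182} = -7547 - 2 \cdot \frac{1}{182} \left(3528 + 8741816 - 150380 + 551668\right) = -7547 - 2 \cdot \frac{1}{182} \cdot 9146632 = -7547 - \frac{9146632}{91} = - \frac{9833409}{91}$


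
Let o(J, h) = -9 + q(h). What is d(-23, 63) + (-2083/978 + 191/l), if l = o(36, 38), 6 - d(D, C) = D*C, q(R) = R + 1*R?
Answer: 95387567/65526 ≈ 1455.7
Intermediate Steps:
q(R) = 2*R (q(R) = R + R = 2*R)
o(J, h) = -9 + 2*h
d(D, C) = 6 - C*D (d(D, C) = 6 - D*C = 6 - C*D)
l = 67 (l = -9 + 2*38 = -9 + 76 = 67)
d(-23, 63) + (-2083/978 + 191/l) = (6 - 1*63*(-23)) + (-2083/978 + 191/67) = (6 + 1449) + (-2083*1/978 + 191*(1/67)) = 1455 + (-2083/978 + 191/67) = 1455 + 47237/65526 = 95387567/65526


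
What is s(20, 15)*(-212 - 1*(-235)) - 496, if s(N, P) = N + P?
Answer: 309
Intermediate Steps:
s(20, 15)*(-212 - 1*(-235)) - 496 = (20 + 15)*(-212 - 1*(-235)) - 496 = 35*(-212 + 235) - 496 = 35*23 - 496 = 805 - 496 = 309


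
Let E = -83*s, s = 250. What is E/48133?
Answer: -20750/48133 ≈ -0.43110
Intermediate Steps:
E = -20750 (E = -83*250 = -20750)
E/48133 = -20750/48133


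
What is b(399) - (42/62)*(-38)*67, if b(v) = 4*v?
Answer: 102942/31 ≈ 3320.7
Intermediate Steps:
b(399) - (42/62)*(-38)*67 = 4*399 - (42/62)*(-38)*67 = 1596 - (42*(1/62))*(-38)*67 = 1596 - (21/31)*(-38)*67 = 1596 - (-798)*67/31 = 1596 - 1*(-53466/31) = 1596 + 53466/31 = 102942/31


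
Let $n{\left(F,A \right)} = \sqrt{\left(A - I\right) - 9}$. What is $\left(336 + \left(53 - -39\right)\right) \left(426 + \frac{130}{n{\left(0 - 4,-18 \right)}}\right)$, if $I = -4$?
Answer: $182328 - \frac{55640 i \sqrt{23}}{23} \approx 1.8233 \cdot 10^{5} - 11602.0 i$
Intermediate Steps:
$n{\left(F,A \right)} = \sqrt{-5 + A}$ ($n{\left(F,A \right)} = \sqrt{\left(A - -4\right) - 9} = \sqrt{\left(A + 4\right) - 9} = \sqrt{\left(4 + A\right) - 9} = \sqrt{-5 + A}$)
$\left(336 + \left(53 - -39\right)\right) \left(426 + \frac{130}{n{\left(0 - 4,-18 \right)}}\right) = \left(336 + \left(53 - -39\right)\right) \left(426 + \frac{130}{\sqrt{-5 - 18}}\right) = \left(336 + \left(53 + 39\right)\right) \left(426 + \frac{130}{\sqrt{-23}}\right) = \left(336 + 92\right) \left(426 + \frac{130}{i \sqrt{23}}\right) = 428 \left(426 + 130 \left(- \frac{i \sqrt{23}}{23}\right)\right) = 428 \left(426 - \frac{130 i \sqrt{23}}{23}\right) = 182328 - \frac{55640 i \sqrt{23}}{23}$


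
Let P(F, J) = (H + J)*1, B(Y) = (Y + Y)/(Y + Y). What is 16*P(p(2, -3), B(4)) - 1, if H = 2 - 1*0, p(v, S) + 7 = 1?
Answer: 47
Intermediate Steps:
p(v, S) = -6 (p(v, S) = -7 + 1 = -6)
H = 2 (H = 2 + 0 = 2)
B(Y) = 1 (B(Y) = (2*Y)/((2*Y)) = (2*Y)*(1/(2*Y)) = 1)
P(F, J) = 2 + J (P(F, J) = (2 + J)*1 = 2 + J)
16*P(p(2, -3), B(4)) - 1 = 16*(2 + 1) - 1 = 16*3 - 1 = 48 - 1 = 47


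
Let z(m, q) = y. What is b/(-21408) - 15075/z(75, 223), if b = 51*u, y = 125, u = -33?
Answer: -4300203/35680 ≈ -120.52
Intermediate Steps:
z(m, q) = 125
b = -1683 (b = 51*(-33) = -1683)
b/(-21408) - 15075/z(75, 223) = -1683/(-21408) - 15075/125 = -1683*(-1/21408) - 15075*1/125 = 561/7136 - 603/5 = -4300203/35680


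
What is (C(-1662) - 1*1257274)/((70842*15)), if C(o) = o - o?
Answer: -628637/531315 ≈ -1.1832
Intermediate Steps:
C(o) = 0
(C(-1662) - 1*1257274)/((70842*15)) = (0 - 1*1257274)/((70842*15)) = (0 - 1257274)/1062630 = -1257274*1/1062630 = -628637/531315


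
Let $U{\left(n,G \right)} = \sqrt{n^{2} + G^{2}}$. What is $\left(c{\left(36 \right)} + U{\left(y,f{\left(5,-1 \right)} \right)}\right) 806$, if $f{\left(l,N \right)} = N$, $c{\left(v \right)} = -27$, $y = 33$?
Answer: $-21762 + 806 \sqrt{1090} \approx 4848.2$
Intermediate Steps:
$U{\left(n,G \right)} = \sqrt{G^{2} + n^{2}}$
$\left(c{\left(36 \right)} + U{\left(y,f{\left(5,-1 \right)} \right)}\right) 806 = \left(-27 + \sqrt{\left(-1\right)^{2} + 33^{2}}\right) 806 = \left(-27 + \sqrt{1 + 1089}\right) 806 = \left(-27 + \sqrt{1090}\right) 806 = -21762 + 806 \sqrt{1090}$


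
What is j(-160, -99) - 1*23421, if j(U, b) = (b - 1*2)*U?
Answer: -7261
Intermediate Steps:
j(U, b) = U*(-2 + b) (j(U, b) = (b - 2)*U = (-2 + b)*U = U*(-2 + b))
j(-160, -99) - 1*23421 = -160*(-2 - 99) - 1*23421 = -160*(-101) - 23421 = 16160 - 23421 = -7261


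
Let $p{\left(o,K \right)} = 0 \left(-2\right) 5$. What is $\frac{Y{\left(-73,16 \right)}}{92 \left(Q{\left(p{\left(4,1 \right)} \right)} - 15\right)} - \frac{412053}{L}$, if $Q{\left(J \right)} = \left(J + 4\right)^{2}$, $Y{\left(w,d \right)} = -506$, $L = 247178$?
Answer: $- \frac{885766}{123589} \approx -7.167$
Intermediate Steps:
$p{\left(o,K \right)} = 0$ ($p{\left(o,K \right)} = 0 \cdot 5 = 0$)
$Q{\left(J \right)} = \left(4 + J\right)^{2}$
$\frac{Y{\left(-73,16 \right)}}{92 \left(Q{\left(p{\left(4,1 \right)} \right)} - 15\right)} - \frac{412053}{L} = - \frac{506}{92 \left(\left(4 + 0\right)^{2} - 15\right)} - \frac{412053}{247178} = - \frac{506}{92 \left(4^{2} - 15\right)} - \frac{412053}{247178} = - \frac{506}{92 \left(16 - 15\right)} - \frac{412053}{247178} = - \frac{506}{92 \cdot 1} - \frac{412053}{247178} = - \frac{506}{92} - \frac{412053}{247178} = \left(-506\right) \frac{1}{92} - \frac{412053}{247178} = - \frac{11}{2} - \frac{412053}{247178} = - \frac{885766}{123589}$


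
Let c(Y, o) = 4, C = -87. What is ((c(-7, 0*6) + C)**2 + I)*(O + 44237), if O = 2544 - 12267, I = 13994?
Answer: 720755862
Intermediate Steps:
O = -9723
((c(-7, 0*6) + C)**2 + I)*(O + 44237) = ((4 - 87)**2 + 13994)*(-9723 + 44237) = ((-83)**2 + 13994)*34514 = (6889 + 13994)*34514 = 20883*34514 = 720755862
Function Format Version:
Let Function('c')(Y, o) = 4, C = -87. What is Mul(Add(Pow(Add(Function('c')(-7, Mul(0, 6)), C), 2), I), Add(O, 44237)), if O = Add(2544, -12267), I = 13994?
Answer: 720755862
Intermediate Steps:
O = -9723
Mul(Add(Pow(Add(Function('c')(-7, Mul(0, 6)), C), 2), I), Add(O, 44237)) = Mul(Add(Pow(Add(4, -87), 2), 13994), Add(-9723, 44237)) = Mul(Add(Pow(-83, 2), 13994), 34514) = Mul(Add(6889, 13994), 34514) = Mul(20883, 34514) = 720755862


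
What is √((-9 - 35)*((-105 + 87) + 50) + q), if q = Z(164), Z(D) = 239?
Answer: I*√1169 ≈ 34.191*I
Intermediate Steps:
q = 239
√((-9 - 35)*((-105 + 87) + 50) + q) = √((-9 - 35)*((-105 + 87) + 50) + 239) = √(-44*(-18 + 50) + 239) = √(-44*32 + 239) = √(-1408 + 239) = √(-1169) = I*√1169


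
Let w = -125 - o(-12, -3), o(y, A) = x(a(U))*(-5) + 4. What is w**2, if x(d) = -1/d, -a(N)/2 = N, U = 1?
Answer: 64009/4 ≈ 16002.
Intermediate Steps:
a(N) = -2*N
o(y, A) = 3/2 (o(y, A) = -1/((-2*1))*(-5) + 4 = -1/(-2)*(-5) + 4 = -1*(-1/2)*(-5) + 4 = (1/2)*(-5) + 4 = -5/2 + 4 = 3/2)
w = -253/2 (w = -125 - 1*3/2 = -125 - 3/2 = -253/2 ≈ -126.50)
w**2 = (-253/2)**2 = 64009/4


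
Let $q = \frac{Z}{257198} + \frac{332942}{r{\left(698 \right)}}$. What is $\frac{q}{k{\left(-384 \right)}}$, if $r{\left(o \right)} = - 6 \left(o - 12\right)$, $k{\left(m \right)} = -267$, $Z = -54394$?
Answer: $\frac{21463975555}{70663350114} \approx 0.30375$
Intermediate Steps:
$r{\left(o \right)} = 72 - 6 o$ ($r{\left(o \right)} = - 6 \left(-12 + o\right) = 72 - 6 o$)
$q = - \frac{21463975555}{264656742}$ ($q = - \frac{54394}{257198} + \frac{332942}{72 - 4188} = \left(-54394\right) \frac{1}{257198} + \frac{332942}{72 - 4188} = - \frac{27197}{128599} + \frac{332942}{-4116} = - \frac{27197}{128599} + 332942 \left(- \frac{1}{4116}\right) = - \frac{27197}{128599} - \frac{166471}{2058} = - \frac{21463975555}{264656742} \approx -81.101$)
$\frac{q}{k{\left(-384 \right)}} = - \frac{21463975555}{264656742 \left(-267\right)} = \left(- \frac{21463975555}{264656742}\right) \left(- \frac{1}{267}\right) = \frac{21463975555}{70663350114}$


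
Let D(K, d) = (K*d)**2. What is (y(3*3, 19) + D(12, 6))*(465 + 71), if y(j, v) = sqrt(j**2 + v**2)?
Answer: 2778624 + 536*sqrt(442) ≈ 2.7899e+6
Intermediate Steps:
D(K, d) = K**2*d**2
(y(3*3, 19) + D(12, 6))*(465 + 71) = (sqrt((3*3)**2 + 19**2) + 12**2*6**2)*(465 + 71) = (sqrt(9**2 + 361) + 144*36)*536 = (sqrt(81 + 361) + 5184)*536 = (sqrt(442) + 5184)*536 = (5184 + sqrt(442))*536 = 2778624 + 536*sqrt(442)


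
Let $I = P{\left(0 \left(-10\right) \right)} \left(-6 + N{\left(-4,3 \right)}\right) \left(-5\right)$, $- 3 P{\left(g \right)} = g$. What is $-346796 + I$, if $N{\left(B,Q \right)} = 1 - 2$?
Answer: $-346796$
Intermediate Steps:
$P{\left(g \right)} = - \frac{g}{3}$
$N{\left(B,Q \right)} = -1$
$I = 0$ ($I = - \frac{0 \left(-10\right)}{3} \left(-6 - 1\right) \left(-5\right) = \left(- \frac{1}{3}\right) 0 \left(\left(-7\right) \left(-5\right)\right) = 0 \cdot 35 = 0$)
$-346796 + I = -346796 + 0 = -346796$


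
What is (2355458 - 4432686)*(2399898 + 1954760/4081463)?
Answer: -20346649430254899752/4081463 ≈ -4.9851e+12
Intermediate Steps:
(2355458 - 4432686)*(2399898 + 1954760/4081463) = -2077228*(2399898 + 1954760*(1/4081463)) = -2077228*(2399898 + 1954760/4081463) = -2077228*9795096845534/4081463 = -20346649430254899752/4081463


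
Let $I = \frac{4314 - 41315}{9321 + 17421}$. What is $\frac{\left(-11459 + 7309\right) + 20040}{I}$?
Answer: $- \frac{1871940}{163} \approx -11484.0$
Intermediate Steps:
$I = - \frac{37001}{26742} \approx -1.3836$
$\frac{\left(-11459 + 7309\right) + 20040}{I} = \frac{\left(-11459 + 7309\right) + 20040}{- \frac{37001}{26742}} = \left(-4150 + 20040\right) \left(- \frac{26742}{37001}\right) = 15890 \left(- \frac{26742}{37001}\right) = - \frac{1871940}{163}$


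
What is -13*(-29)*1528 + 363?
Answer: 576419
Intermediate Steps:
-13*(-29)*1528 + 363 = 377*1528 + 363 = 576056 + 363 = 576419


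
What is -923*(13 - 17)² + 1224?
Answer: -13544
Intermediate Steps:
-923*(13 - 17)² + 1224 = -923*(-4)² + 1224 = -923*16 + 1224 = -14768 + 1224 = -13544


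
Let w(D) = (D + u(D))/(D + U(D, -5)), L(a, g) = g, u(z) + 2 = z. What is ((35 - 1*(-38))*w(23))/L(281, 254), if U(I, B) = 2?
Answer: 1606/3175 ≈ 0.50583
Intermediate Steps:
u(z) = -2 + z
w(D) = (-2 + 2*D)/(2 + D) (w(D) = (D + (-2 + D))/(D + 2) = (-2 + 2*D)/(2 + D))
((35 - 1*(-38))*w(23))/L(281, 254) = ((35 - 1*(-38))*(2*(-1 + 23)/(2 + 23)))/254 = ((35 + 38)*(2*22/25))*(1/254) = (73*(2*(1/25)*22))*(1/254) = (73*(44/25))*(1/254) = (3212/25)*(1/254) = 1606/3175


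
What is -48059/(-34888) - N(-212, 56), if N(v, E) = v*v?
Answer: -1567958213/34888 ≈ -44943.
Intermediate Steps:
N(v, E) = v**2
-48059/(-34888) - N(-212, 56) = -48059/(-34888) - 1*(-212)**2 = -48059*(-1/34888) - 1*44944 = 48059/34888 - 44944 = -1567958213/34888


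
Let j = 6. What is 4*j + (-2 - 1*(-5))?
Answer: 27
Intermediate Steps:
4*j + (-2 - 1*(-5)) = 4*6 + (-2 - 1*(-5)) = 24 + (-2 + 5) = 24 + 3 = 27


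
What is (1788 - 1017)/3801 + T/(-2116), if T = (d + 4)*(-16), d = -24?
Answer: 34593/670243 ≈ 0.051613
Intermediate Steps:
T = 320 (T = (-24 + 4)*(-16) = -20*(-16) = 320)
(1788 - 1017)/3801 + T/(-2116) = (1788 - 1017)/3801 + 320/(-2116) = 771*(1/3801) + 320*(-1/2116) = 257/1267 - 80/529 = 34593/670243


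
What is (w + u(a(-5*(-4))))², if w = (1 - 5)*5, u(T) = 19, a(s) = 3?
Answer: 1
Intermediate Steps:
w = -20 (w = -4*5 = -20)
(w + u(a(-5*(-4))))² = (-20 + 19)² = (-1)² = 1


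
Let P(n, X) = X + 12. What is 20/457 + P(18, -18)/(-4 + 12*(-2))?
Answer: 1651/6398 ≈ 0.25805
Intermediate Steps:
P(n, X) = 12 + X
20/457 + P(18, -18)/(-4 + 12*(-2)) = 20/457 + (12 - 18)/(-4 + 12*(-2)) = 20*(1/457) - 6/(-4 - 24) = 20/457 - 6/(-28) = 20/457 - 6*(-1/28) = 20/457 + 3/14 = 1651/6398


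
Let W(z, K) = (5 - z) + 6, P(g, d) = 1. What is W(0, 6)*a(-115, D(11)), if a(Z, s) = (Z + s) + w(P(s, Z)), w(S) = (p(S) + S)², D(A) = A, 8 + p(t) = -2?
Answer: -253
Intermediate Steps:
W(z, K) = 11 - z
p(t) = -10 (p(t) = -8 - 2 = -10)
w(S) = (-10 + S)²
a(Z, s) = 81 + Z + s (a(Z, s) = (Z + s) + (-10 + 1)² = (Z + s) + (-9)² = (Z + s) + 81 = 81 + Z + s)
W(0, 6)*a(-115, D(11)) = (11 - 1*0)*(81 - 115 + 11) = (11 + 0)*(-23) = 11*(-23) = -253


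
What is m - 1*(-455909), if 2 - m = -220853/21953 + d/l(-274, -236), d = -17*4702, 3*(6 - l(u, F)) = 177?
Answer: 528713465806/1163509 ≈ 4.5441e+5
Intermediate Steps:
l(u, F) = -53 (l(u, F) = 6 - ⅓*177 = 6 - 59 = -53)
d = -79934
m = -1740758875/1163509 (m = 2 - (-220853/21953 - 79934/(-53)) = 2 - (-220853*1/21953 - 79934*(-1/53)) = 2 - (-220853/21953 + 79934/53) = 2 - 1*1743085893/1163509 = 2 - 1743085893/1163509 = -1740758875/1163509 ≈ -1496.1)
m - 1*(-455909) = -1740758875/1163509 - 1*(-455909) = -1740758875/1163509 + 455909 = 528713465806/1163509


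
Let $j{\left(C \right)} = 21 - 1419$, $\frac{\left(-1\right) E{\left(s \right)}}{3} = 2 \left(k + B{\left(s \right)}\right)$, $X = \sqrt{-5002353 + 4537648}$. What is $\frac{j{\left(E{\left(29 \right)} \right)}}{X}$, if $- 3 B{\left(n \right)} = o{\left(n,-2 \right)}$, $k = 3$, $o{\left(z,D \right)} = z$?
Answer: $\frac{1398 i \sqrt{464705}}{464705} \approx 2.0508 i$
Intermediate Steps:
$B{\left(n \right)} = - \frac{n}{3}$
$X = i \sqrt{464705}$ ($X = \sqrt{-464705} = i \sqrt{464705} \approx 681.69 i$)
$E{\left(s \right)} = -18 + 2 s$ ($E{\left(s \right)} = - 3 \cdot 2 \left(3 - \frac{s}{3}\right) = - 3 \left(6 - \frac{2 s}{3}\right) = -18 + 2 s$)
$j{\left(C \right)} = -1398$
$\frac{j{\left(E{\left(29 \right)} \right)}}{X} = - \frac{1398}{i \sqrt{464705}} = - 1398 \left(- \frac{i \sqrt{464705}}{464705}\right) = \frac{1398 i \sqrt{464705}}{464705}$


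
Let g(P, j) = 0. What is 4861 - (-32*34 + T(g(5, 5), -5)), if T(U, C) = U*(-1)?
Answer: 5949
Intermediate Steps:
T(U, C) = -U
4861 - (-32*34 + T(g(5, 5), -5)) = 4861 - (-32*34 - 1*0) = 4861 - (-1088 + 0) = 4861 - 1*(-1088) = 4861 + 1088 = 5949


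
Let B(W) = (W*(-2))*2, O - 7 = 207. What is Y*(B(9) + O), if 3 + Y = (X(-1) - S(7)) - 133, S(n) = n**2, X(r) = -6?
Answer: -33998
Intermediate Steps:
O = 214 (O = 7 + 207 = 214)
B(W) = -4*W (B(W) = -2*W*2 = -4*W)
Y = -191 (Y = -3 + ((-6 - 1*7**2) - 133) = -3 + ((-6 - 1*49) - 133) = -3 + ((-6 - 49) - 133) = -3 + (-55 - 133) = -3 - 188 = -191)
Y*(B(9) + O) = -191*(-4*9 + 214) = -191*(-36 + 214) = -191*178 = -33998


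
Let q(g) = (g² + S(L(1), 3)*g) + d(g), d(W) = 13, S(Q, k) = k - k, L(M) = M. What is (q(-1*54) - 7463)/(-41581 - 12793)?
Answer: 2267/27187 ≈ 0.083385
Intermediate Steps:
S(Q, k) = 0
q(g) = 13 + g² (q(g) = (g² + 0*g) + 13 = (g² + 0) + 13 = g² + 13 = 13 + g²)
(q(-1*54) - 7463)/(-41581 - 12793) = ((13 + (-1*54)²) - 7463)/(-41581 - 12793) = ((13 + (-54)²) - 7463)/(-54374) = ((13 + 2916) - 7463)*(-1/54374) = (2929 - 7463)*(-1/54374) = -4534*(-1/54374) = 2267/27187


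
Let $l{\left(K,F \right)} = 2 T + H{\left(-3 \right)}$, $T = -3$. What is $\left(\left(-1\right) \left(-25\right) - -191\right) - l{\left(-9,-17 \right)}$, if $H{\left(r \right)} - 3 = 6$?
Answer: $213$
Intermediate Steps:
$H{\left(r \right)} = 9$ ($H{\left(r \right)} = 3 + 6 = 9$)
$l{\left(K,F \right)} = 3$ ($l{\left(K,F \right)} = 2 \left(-3\right) + 9 = -6 + 9 = 3$)
$\left(\left(-1\right) \left(-25\right) - -191\right) - l{\left(-9,-17 \right)} = \left(\left(-1\right) \left(-25\right) - -191\right) - 3 = \left(25 + 191\right) - 3 = 216 - 3 = 213$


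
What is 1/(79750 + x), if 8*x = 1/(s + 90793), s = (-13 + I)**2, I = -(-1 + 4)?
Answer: 728392/58089262001 ≈ 1.2539e-5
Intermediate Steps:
I = -3 (I = -1*3 = -3)
s = 256 (s = (-13 - 3)**2 = (-16)**2 = 256)
x = 1/728392 (x = 1/(8*(256 + 90793)) = (1/8)/91049 = (1/8)*(1/91049) = 1/728392 ≈ 1.3729e-6)
1/(79750 + x) = 1/(79750 + 1/728392) = 1/(58089262001/728392) = 728392/58089262001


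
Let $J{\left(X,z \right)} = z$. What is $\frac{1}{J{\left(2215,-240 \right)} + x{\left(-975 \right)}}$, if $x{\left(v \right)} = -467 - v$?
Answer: $\frac{1}{268} \approx 0.0037313$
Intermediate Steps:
$\frac{1}{J{\left(2215,-240 \right)} + x{\left(-975 \right)}} = \frac{1}{-240 - -508} = \frac{1}{-240 + \left(-467 + 975\right)} = \frac{1}{-240 + 508} = \frac{1}{268}$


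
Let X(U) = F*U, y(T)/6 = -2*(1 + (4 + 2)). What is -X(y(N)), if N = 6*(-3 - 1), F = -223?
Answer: -18732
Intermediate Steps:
N = -24 (N = 6*(-4) = -24)
y(T) = -84 (y(T) = 6*(-2*(1 + (4 + 2))) = 6*(-2*(1 + 6)) = 6*(-2*7) = 6*(-14) = -84)
X(U) = -223*U
-X(y(N)) = -(-223)*(-84) = -1*18732 = -18732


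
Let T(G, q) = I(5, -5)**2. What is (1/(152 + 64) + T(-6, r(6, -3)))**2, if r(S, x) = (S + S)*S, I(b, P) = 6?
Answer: 60481729/46656 ≈ 1296.3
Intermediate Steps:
r(S, x) = 2*S**2 (r(S, x) = (2*S)*S = 2*S**2)
T(G, q) = 36 (T(G, q) = 6**2 = 36)
(1/(152 + 64) + T(-6, r(6, -3)))**2 = (1/(152 + 64) + 36)**2 = (1/216 + 36)**2 = (7777/216)**2 = 60481729/46656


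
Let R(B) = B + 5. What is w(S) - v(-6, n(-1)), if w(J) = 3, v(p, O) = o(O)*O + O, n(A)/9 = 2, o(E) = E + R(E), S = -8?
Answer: -753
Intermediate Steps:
R(B) = 5 + B
o(E) = 5 + 2*E (o(E) = E + (5 + E) = 5 + 2*E)
n(A) = 18 (n(A) = 9*2 = 18)
v(p, O) = O + O*(5 + 2*O) (v(p, O) = (5 + 2*O)*O + O = O*(5 + 2*O) + O = O + O*(5 + 2*O))
w(S) - v(-6, n(-1)) = 3 - 2*18*(3 + 18) = 3 - 2*18*21 = 3 - 1*756 = 3 - 756 = -753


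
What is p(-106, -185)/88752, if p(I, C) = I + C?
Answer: -97/29584 ≈ -0.0032788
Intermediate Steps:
p(I, C) = C + I
p(-106, -185)/88752 = (-185 - 106)/88752 = -291*1/88752 = -97/29584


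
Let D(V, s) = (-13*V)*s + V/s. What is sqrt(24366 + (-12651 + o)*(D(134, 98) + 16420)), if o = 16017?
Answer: 4*I*sqrt(1590452313)/7 ≈ 22789.0*I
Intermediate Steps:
D(V, s) = V/s - 13*V*s (D(V, s) = -13*V*s + V/s = V/s - 13*V*s)
sqrt(24366 + (-12651 + o)*(D(134, 98) + 16420)) = sqrt(24366 + (-12651 + 16017)*((134/98 - 13*134*98) + 16420)) = sqrt(24366 + 3366*((134*(1/98) - 170716) + 16420)) = sqrt(24366 + 3366*((67/49 - 170716) + 16420)) = sqrt(24366 + 3366*(-8365017/49 + 16420)) = sqrt(24366 + 3366*(-7560437/49)) = sqrt(24366 - 25448430942/49) = sqrt(-25447237008/49) = 4*I*sqrt(1590452313)/7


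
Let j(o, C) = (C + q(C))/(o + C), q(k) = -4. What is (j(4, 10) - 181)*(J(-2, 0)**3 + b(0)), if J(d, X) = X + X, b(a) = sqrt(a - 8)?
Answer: -2528*I*sqrt(2)/7 ≈ -510.73*I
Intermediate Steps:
b(a) = sqrt(-8 + a)
J(d, X) = 2*X
j(o, C) = (-4 + C)/(C + o) (j(o, C) = (C - 4)/(o + C) = (-4 + C)/(C + o))
(j(4, 10) - 181)*(J(-2, 0)**3 + b(0)) = ((-4 + 10)/(10 + 4) - 181)*((2*0)**3 + sqrt(-8 + 0)) = (6/14 - 181)*(0**3 + sqrt(-8)) = ((1/14)*6 - 181)*(0 + 2*I*sqrt(2)) = (3/7 - 181)*(2*I*sqrt(2)) = -2528*I*sqrt(2)/7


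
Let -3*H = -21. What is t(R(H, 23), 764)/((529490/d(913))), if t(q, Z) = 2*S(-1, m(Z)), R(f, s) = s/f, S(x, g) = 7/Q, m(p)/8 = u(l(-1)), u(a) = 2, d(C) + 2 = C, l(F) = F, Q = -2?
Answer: -6377/529490 ≈ -0.012044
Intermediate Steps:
d(C) = -2 + C
H = 7 (H = -⅓*(-21) = 7)
m(p) = 16 (m(p) = 8*2 = 16)
S(x, g) = -7/2 (S(x, g) = 7/(-2) = 7*(-½) = -7/2)
t(q, Z) = -7 (t(q, Z) = 2*(-7/2) = -7)
t(R(H, 23), 764)/((529490/d(913))) = -7/(529490/(-2 + 913)) = -7/(529490/911) = -7/(529490*(1/911)) = -7/529490/911 = -7*911/529490 = -6377/529490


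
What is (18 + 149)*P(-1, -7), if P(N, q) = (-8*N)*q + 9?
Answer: -7849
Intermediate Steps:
P(N, q) = 9 - 8*N*q (P(N, q) = -8*N*q + 9 = 9 - 8*N*q)
(18 + 149)*P(-1, -7) = (18 + 149)*(9 - 8*(-1)*(-7)) = 167*(9 - 56) = 167*(-47) = -7849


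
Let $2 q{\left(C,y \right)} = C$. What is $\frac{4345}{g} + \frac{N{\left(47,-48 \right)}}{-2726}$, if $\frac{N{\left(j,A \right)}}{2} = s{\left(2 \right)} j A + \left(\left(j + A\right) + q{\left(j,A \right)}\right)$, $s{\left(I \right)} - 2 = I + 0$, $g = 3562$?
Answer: $\frac{18992789}{2427503} \approx 7.824$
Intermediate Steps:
$q{\left(C,y \right)} = \frac{C}{2}$
$s{\left(I \right)} = 2 + I$ ($s{\left(I \right)} = 2 + \left(I + 0\right) = 2 + I$)
$N{\left(j,A \right)} = 2 A + 3 j + 8 A j$ ($N{\left(j,A \right)} = 2 \left(\left(2 + 2\right) j A + \left(\left(j + A\right) + \frac{j}{2}\right)\right) = 2 \left(4 j A + \left(\left(A + j\right) + \frac{j}{2}\right)\right) = 2 \left(4 A j + \left(A + \frac{3 j}{2}\right)\right) = 2 \left(A + \frac{3 j}{2} + 4 A j\right) = 2 A + 3 j + 8 A j$)
$\frac{4345}{g} + \frac{N{\left(47,-48 \right)}}{-2726} = \frac{4345}{3562} + \frac{2 \left(-48\right) + 3 \cdot 47 + 8 \left(-48\right) 47}{-2726} = 4345 \cdot \frac{1}{3562} + \left(-96 + 141 - 18048\right) \left(- \frac{1}{2726}\right) = \frac{4345}{3562} - - \frac{18003}{2726} = \frac{4345}{3562} + \frac{18003}{2726} = \frac{18992789}{2427503}$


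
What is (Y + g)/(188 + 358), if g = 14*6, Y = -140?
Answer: -4/39 ≈ -0.10256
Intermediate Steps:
g = 84
(Y + g)/(188 + 358) = (-140 + 84)/(188 + 358) = -56/546 = -56*1/546 = -4/39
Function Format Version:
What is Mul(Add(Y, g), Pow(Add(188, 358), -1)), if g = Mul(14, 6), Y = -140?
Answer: Rational(-4, 39) ≈ -0.10256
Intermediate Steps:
g = 84
Mul(Add(Y, g), Pow(Add(188, 358), -1)) = Mul(Add(-140, 84), Pow(Add(188, 358), -1)) = Mul(-56, Pow(546, -1)) = Mul(-56, Rational(1, 546)) = Rational(-4, 39)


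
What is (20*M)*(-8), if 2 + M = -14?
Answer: 2560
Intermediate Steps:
M = -16 (M = -2 - 14 = -16)
(20*M)*(-8) = (20*(-16))*(-8) = -320*(-8) = 2560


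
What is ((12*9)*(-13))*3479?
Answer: -4884516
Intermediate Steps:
((12*9)*(-13))*3479 = (108*(-13))*3479 = -1404*3479 = -4884516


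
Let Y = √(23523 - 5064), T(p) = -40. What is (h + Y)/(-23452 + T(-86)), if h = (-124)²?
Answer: -3844/5873 - 3*√2051/23492 ≈ -0.66030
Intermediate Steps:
h = 15376
Y = 3*√2051 (Y = √18459 = 3*√2051 ≈ 135.86)
(h + Y)/(-23452 + T(-86)) = (15376 + 3*√2051)/(-23452 - 40) = (15376 + 3*√2051)/(-23492) = (15376 + 3*√2051)*(-1/23492) = -3844/5873 - 3*√2051/23492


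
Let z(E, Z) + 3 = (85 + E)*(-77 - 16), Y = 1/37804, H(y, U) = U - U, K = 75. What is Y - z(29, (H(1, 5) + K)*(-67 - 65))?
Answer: 400911421/37804 ≈ 10605.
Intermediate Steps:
H(y, U) = 0
Y = 1/37804 ≈ 2.6452e-5
z(E, Z) = -7908 - 93*E (z(E, Z) = -3 + (85 + E)*(-77 - 16) = -3 + (85 + E)*(-93) = -3 + (-7905 - 93*E) = -7908 - 93*E)
Y - z(29, (H(1, 5) + K)*(-67 - 65)) = 1/37804 - (-7908 - 93*29) = 1/37804 - (-7908 - 2697) = 1/37804 - 1*(-10605) = 1/37804 + 10605 = 400911421/37804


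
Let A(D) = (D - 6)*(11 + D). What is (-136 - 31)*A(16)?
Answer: -45090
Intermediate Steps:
A(D) = (-6 + D)*(11 + D)
(-136 - 31)*A(16) = (-136 - 31)*(-66 + 16² + 5*16) = -167*(-66 + 256 + 80) = -167*270 = -45090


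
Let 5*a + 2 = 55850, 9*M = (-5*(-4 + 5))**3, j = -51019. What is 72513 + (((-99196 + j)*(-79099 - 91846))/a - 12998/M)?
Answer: 7117237193/3000 ≈ 2.3724e+6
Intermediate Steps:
M = -125/9 (M = (-5*(-4 + 5))**3/9 = (-5*1)**3/9 = (1/9)*(-5)**3 = (1/9)*(-125) = -125/9 ≈ -13.889)
a = 55848/5 (a = -2/5 + (1/5)*55850 = -2/5 + 11170 = 55848/5 ≈ 11170.)
72513 + (((-99196 + j)*(-79099 - 91846))/a - 12998/M) = 72513 + (((-99196 - 51019)*(-79099 - 91846))/(55848/5) - 12998/(-125/9)) = 72513 + (-150215*(-170945)*(5/55848) - 12998*(-9/125)) = 72513 + (25678503175*(5/55848) + 116982/125) = 72513 + (55175125/24 + 116982/125) = 72513 + 6899698193/3000 = 7117237193/3000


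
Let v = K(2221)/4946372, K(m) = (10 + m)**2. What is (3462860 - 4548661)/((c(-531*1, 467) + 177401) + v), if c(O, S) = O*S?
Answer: 5370775663972/349090172911 ≈ 15.385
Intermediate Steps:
v = 4977361/4946372 (v = (10 + 2221)**2/4946372 = 2231**2*(1/4946372) = 4977361*(1/4946372) = 4977361/4946372 ≈ 1.0063)
(3462860 - 4548661)/((c(-531*1, 467) + 177401) + v) = (3462860 - 4548661)/((-531*1*467 + 177401) + 4977361/4946372) = -1085801/((-531*467 + 177401) + 4977361/4946372) = -1085801/((-247977 + 177401) + 4977361/4946372) = -1085801/(-70576 + 4977361/4946372) = -1085801/(-349090172911/4946372) = -1085801*(-4946372/349090172911) = 5370775663972/349090172911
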